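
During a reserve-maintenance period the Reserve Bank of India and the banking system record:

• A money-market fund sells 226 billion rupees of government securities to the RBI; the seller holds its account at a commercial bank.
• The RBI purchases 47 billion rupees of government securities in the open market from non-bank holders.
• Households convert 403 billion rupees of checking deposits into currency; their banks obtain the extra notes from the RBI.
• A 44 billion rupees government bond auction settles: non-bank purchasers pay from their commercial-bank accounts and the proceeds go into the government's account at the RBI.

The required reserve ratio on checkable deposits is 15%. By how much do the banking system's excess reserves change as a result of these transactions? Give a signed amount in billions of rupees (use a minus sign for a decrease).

Asset purchase (from non-banks) 226 billion rupees: reserves +226B, deposits +226B.
Asset purchase (from non-banks) 47 billion rupees: reserves +47B, deposits +47B.
Currency withdrawal 403 billion rupees: reserves −403B, deposits −403B.
Government account inflow 44 billion rupees: reserves −44B, deposits −44B.
Totals: Δreserves = −174B, Δdeposits = −174B.
Δrequired reserves = 15% × −174B = −26.1B.
Δexcess reserves = Δreserves − Δrequired = −174B − (−26.1B) = -147.9 billion.

-147.9 billion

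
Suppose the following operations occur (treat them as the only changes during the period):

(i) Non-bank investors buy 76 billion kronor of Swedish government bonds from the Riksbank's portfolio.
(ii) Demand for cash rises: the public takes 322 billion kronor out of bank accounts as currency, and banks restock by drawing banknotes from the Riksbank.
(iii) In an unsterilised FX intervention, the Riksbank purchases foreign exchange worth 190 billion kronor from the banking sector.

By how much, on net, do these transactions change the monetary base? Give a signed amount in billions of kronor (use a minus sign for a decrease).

+114 billion

Asset sale (to non-banks) 76 billion kronor: Riksbank balance sheet contracts → −76B.
Currency withdrawal 322 billion kronor: just a shift between currency and reserves — both are base money → 0.
FX purchase 190 billion kronor: Riksbank balance sheet expands → +190B.
Net: −76 + 0 + 190 = +114 billion.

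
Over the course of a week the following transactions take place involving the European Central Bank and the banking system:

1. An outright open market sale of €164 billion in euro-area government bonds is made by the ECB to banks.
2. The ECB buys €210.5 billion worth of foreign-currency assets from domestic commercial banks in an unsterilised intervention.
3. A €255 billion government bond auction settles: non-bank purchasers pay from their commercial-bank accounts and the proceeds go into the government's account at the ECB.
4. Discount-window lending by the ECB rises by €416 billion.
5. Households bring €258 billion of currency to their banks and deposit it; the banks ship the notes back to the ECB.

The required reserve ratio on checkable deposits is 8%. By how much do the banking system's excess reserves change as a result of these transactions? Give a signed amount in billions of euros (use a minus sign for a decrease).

+€465.26 billion

OMO sale (to banks) €164 billion: reserves −€164B, deposits 0.
FX purchase €210.5 billion: reserves +€210.5B, deposits 0.
Government account inflow €255 billion: reserves −€255B, deposits −€255B.
Discount-window loan €416 billion: reserves +€416B, deposits 0.
Currency deposit €258 billion: reserves +€258B, deposits +€258B.
Totals: Δreserves = +€465.5B, Δdeposits = +€3B.
Δrequired reserves = 8% × +€3B = +€0.24B.
Δexcess reserves = Δreserves − Δrequired = +€465.5B − (+€0.24B) = +€465.26 billion.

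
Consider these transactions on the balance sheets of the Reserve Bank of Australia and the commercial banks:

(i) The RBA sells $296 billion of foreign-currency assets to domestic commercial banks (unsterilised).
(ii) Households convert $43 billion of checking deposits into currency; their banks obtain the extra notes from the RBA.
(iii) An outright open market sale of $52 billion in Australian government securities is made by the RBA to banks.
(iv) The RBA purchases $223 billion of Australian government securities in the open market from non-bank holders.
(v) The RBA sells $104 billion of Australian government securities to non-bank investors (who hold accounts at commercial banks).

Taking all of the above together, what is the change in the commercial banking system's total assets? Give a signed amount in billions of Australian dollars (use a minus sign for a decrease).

RBA balance sheet:
  Assets:      Securities +$67B, Foreign assets −$296B
  Liabilities: Bank reserves −$272B, Currency in circulation +$43B
Commercial banking system:
  Assets:      Reserves at CB −$272B, Securities +$52B, Foreign assets +$296B
  Liabilities: Checkable deposits +$76B
Change in total bank assets = +$76 billion.

+$76 billion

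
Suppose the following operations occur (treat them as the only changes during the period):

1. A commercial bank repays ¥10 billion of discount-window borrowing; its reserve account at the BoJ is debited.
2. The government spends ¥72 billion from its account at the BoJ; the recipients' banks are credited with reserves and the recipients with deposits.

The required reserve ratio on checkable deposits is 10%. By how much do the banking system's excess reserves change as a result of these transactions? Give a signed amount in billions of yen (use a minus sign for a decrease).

+¥54.8 billion

Discount-window repayment ¥10 billion: reserves −¥10B, deposits 0.
Government spending ¥72 billion: reserves +¥72B, deposits +¥72B.
Totals: Δreserves = +¥62B, Δdeposits = +¥72B.
Δrequired reserves = 10% × +¥72B = +¥7.2B.
Δexcess reserves = Δreserves − Δrequired = +¥62B − (+¥7.2B) = +¥54.8 billion.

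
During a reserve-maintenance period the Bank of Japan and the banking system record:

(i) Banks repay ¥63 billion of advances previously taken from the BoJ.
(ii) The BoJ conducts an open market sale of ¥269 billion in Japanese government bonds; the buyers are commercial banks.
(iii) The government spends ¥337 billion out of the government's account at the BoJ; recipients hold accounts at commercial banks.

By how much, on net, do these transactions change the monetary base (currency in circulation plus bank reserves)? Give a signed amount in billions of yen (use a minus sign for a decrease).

Discount-window repayment ¥63 billion: BoJ balance sheet contracts → −¥63B.
OMO sale (to banks) ¥269 billion: BoJ balance sheet contracts → −¥269B.
Government spending ¥337 billion: a non-base liability converts back to reserves → +¥337B.
Net: −63 − 269 + 337 = +¥5 billion.

+¥5 billion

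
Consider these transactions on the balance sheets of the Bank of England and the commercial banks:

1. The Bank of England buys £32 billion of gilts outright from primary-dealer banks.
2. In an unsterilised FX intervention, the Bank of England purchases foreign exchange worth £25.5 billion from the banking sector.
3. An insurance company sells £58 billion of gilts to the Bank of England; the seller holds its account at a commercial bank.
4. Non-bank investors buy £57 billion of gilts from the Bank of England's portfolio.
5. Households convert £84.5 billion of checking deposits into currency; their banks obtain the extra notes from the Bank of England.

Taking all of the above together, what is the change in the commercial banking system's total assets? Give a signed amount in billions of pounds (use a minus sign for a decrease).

Bank of England balance sheet:
  Assets:      Securities +£33B, Foreign assets +£25.5B
  Liabilities: Bank reserves −£26B, Currency in circulation +£84.5B
Commercial banking system:
  Assets:      Reserves at CB −£26B, Securities −£32B, Foreign assets −£25.5B
  Liabilities: Checkable deposits −£83.5B
Change in total bank assets = -£83.5 billion.

-£83.5 billion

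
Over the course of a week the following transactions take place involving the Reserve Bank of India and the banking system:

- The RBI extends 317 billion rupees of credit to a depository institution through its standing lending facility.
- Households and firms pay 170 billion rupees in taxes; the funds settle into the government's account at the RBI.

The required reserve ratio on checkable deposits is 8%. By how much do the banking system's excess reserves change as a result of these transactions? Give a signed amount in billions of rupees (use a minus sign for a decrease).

Discount-window loan 317 billion rupees: reserves +317B, deposits 0.
Government account inflow 170 billion rupees: reserves −170B, deposits −170B.
Totals: Δreserves = +147B, Δdeposits = −170B.
Δrequired reserves = 8% × −170B = −13.6B.
Δexcess reserves = Δreserves − Δrequired = +147B − (−13.6B) = +160.6 billion.

+160.6 billion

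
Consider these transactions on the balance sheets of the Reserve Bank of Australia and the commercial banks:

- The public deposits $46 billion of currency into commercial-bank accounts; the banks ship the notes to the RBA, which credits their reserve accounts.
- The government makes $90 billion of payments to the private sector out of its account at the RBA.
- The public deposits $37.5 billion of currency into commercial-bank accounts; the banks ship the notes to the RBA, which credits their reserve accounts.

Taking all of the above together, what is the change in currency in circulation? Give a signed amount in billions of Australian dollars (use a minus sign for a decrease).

RBA balance sheet:
  Assets:      no change
  Liabilities: Bank reserves +$173.5B, Currency in circulation −$83.5B, Government deposits −$90B
Commercial banking system:
  Assets:      Reserves at CB +$173.5B
  Liabilities: Checkable deposits +$173.5B
So the change in currency in circulation is -$83.5 billion.

-$83.5 billion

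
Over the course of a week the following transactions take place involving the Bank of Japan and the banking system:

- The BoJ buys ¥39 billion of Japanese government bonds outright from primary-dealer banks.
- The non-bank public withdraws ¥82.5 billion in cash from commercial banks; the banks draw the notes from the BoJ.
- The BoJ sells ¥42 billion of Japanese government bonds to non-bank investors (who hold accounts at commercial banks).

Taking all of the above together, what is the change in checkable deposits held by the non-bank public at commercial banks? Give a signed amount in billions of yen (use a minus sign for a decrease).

-¥124.5 billion

OMO purchase (from banks) ¥39 billion: the counterparty is a bank, so public deposits are unchanged → 0.
Currency withdrawal ¥82.5 billion: non-bank counterparties' bank balances fall → −¥82.5B.
Asset sale (to non-banks) ¥42 billion: non-bank counterparties' bank balances fall → −¥42B.
Net: 0 − 82.5 − 42 = -¥124.5 billion.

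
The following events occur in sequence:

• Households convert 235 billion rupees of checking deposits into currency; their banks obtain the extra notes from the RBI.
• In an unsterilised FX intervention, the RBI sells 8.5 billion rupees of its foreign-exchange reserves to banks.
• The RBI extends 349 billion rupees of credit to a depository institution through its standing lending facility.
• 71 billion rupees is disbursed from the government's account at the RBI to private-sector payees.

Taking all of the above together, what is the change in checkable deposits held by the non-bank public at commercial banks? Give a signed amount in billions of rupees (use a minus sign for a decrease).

Currency withdrawal 235 billion rupees: non-bank counterparties' bank balances fall → −235B.
FX sale 8.5 billion rupees: the counterparty is a bank, so public deposits are unchanged → 0.
Discount-window loan 349 billion rupees: the counterparty is a bank, so public deposits are unchanged → 0.
Government spending 71 billion rupees: non-bank counterparties' bank balances rise → +71B.
Net: −235 + 0 + 0 + 71 = -164 billion.

-164 billion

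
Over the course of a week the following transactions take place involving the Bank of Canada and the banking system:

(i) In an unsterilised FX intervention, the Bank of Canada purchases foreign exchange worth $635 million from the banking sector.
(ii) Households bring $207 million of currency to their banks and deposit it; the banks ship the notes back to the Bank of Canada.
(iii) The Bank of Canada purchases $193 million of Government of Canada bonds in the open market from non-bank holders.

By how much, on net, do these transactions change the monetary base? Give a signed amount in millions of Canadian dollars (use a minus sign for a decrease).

Bank of Canada balance sheet:
  Assets:      Securities +$193M, Foreign assets +$635M
  Liabilities: Bank reserves +$1035M, Currency in circulation −$207M
Commercial banking system:
  Assets:      Reserves at CB +$1035M, Foreign assets −$635M
  Liabilities: Checkable deposits +$400M
Monetary base = currency + reserves: −$207M + (+$1035M) = +$828 million.

+$828 million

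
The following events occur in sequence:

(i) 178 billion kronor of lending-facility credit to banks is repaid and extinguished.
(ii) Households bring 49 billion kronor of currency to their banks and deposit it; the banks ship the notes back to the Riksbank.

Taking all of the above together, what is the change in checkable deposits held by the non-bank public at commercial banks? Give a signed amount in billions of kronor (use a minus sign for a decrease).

Riksbank balance sheet:
  Assets:      Loans to banks −178B
  Liabilities: Bank reserves −129B, Currency in circulation −49B
Commercial banking system:
  Assets:      Reserves at CB −129B
  Liabilities: Checkable deposits +49B, Borrowings from CB −178B
So the change in checkable deposits held by the non-bank public at commercial banks is +49 billion.

+49 billion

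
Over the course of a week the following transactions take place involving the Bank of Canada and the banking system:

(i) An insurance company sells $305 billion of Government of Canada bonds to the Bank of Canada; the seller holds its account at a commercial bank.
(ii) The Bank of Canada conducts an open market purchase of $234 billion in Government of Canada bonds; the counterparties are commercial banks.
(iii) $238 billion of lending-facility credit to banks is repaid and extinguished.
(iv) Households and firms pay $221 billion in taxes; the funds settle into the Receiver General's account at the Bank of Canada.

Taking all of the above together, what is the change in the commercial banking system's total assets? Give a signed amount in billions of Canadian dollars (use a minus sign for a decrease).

-$154 billion

Asset purchase (from non-banks) $305 billion: bank balance sheets expand → +$305B.
OMO purchase (from banks) $234 billion: just an asset swap on bank balance sheets → 0.
Discount-window repayment $238 billion: bank balance sheets shrink → −$238B.
Government account inflow $221 billion: bank balance sheets shrink → −$221B.
Net: 305 + 0 − 238 − 221 = -$154 billion.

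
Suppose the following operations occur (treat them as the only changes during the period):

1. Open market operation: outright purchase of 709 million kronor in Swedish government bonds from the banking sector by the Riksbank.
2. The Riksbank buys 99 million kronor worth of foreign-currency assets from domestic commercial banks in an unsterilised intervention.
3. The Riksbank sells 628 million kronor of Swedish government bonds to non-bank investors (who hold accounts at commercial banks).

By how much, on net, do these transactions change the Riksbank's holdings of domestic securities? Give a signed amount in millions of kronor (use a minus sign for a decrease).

+81 million

OMO purchase (from banks) 709 million kronor: securities added to the Riksbank's portfolio → +709M.
FX purchase 99 million kronor: the Riksbank's securities portfolio is untouched → 0.
Asset sale (to non-banks) 628 million kronor: securities removed from the Riksbank's portfolio → −628M.
Net: 709 + 0 − 628 = +81 million.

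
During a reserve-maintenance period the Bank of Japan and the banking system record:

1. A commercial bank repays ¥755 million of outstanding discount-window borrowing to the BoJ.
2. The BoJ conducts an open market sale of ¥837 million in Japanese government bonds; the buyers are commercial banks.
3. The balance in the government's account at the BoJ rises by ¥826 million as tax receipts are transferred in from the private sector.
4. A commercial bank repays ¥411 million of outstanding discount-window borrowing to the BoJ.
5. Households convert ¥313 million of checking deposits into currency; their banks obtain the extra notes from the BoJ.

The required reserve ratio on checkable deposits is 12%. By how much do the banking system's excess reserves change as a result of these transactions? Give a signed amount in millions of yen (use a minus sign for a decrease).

Discount-window repayment ¥755 million: reserves −¥755M, deposits 0.
OMO sale (to banks) ¥837 million: reserves −¥837M, deposits 0.
Government account inflow ¥826 million: reserves −¥826M, deposits −¥826M.
Discount-window repayment ¥411 million: reserves −¥411M, deposits 0.
Currency withdrawal ¥313 million: reserves −¥313M, deposits −¥313M.
Totals: Δreserves = −¥3142M, Δdeposits = −¥1139M.
Δrequired reserves = 12% × −¥1139M = −¥136.68M.
Δexcess reserves = Δreserves − Δrequired = −¥3142M − (−¥136.68M) = -¥3005.32 million.

-¥3005.32 million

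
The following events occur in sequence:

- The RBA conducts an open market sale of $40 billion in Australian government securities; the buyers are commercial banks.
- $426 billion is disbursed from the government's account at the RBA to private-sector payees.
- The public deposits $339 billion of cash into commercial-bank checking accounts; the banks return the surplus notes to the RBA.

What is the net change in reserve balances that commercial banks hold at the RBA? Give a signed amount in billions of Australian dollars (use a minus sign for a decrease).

OMO sale (to banks) $40 billion: the buying banks pay out of their reserve balances → −$40B.
Government spending $426 billion: government payments flow into bank reserve accounts → +$426B.
Currency deposit $339 billion: returned notes are swapped for reserve credit → +$339B.
Net: −40 + 426 + 339 = +$725 billion.

+$725 billion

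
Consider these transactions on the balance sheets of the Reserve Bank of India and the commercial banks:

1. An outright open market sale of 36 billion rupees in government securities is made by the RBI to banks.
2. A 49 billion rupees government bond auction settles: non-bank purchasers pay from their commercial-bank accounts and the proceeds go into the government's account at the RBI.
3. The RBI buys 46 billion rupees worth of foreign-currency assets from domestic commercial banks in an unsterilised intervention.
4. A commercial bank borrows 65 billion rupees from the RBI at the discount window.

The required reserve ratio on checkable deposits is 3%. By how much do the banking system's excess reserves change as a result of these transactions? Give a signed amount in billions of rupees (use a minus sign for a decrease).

+27.47 billion

OMO sale (to banks) 36 billion rupees: reserves −36B, deposits 0.
Government account inflow 49 billion rupees: reserves −49B, deposits −49B.
FX purchase 46 billion rupees: reserves +46B, deposits 0.
Discount-window loan 65 billion rupees: reserves +65B, deposits 0.
Totals: Δreserves = +26B, Δdeposits = −49B.
Δrequired reserves = 3% × −49B = −1.47B.
Δexcess reserves = Δreserves − Δrequired = +26B − (−1.47B) = +27.47 billion.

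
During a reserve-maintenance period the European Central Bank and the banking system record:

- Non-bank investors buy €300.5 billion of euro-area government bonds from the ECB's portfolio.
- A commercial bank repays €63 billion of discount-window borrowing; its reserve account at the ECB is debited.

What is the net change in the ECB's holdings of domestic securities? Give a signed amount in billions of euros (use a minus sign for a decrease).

-€300.5 billion

ECB balance sheet:
  Assets:      Securities −€300.5B, Loans to banks −€63B
  Liabilities: Bank reserves −€363.5B
So the change in the ECB's holdings of domestic securities is -€300.5 billion.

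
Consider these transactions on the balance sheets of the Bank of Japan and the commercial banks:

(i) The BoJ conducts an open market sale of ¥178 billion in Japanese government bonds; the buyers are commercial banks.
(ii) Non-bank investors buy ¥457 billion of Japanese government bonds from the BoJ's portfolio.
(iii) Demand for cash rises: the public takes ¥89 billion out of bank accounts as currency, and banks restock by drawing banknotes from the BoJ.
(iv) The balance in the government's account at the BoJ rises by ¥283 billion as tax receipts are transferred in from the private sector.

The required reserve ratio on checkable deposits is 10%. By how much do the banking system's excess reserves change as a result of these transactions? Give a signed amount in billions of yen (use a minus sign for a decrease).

OMO sale (to banks) ¥178 billion: reserves −¥178B, deposits 0.
Asset sale (to non-banks) ¥457 billion: reserves −¥457B, deposits −¥457B.
Currency withdrawal ¥89 billion: reserves −¥89B, deposits −¥89B.
Government account inflow ¥283 billion: reserves −¥283B, deposits −¥283B.
Totals: Δreserves = −¥1007B, Δdeposits = −¥829B.
Δrequired reserves = 10% × −¥829B = −¥82.9B.
Δexcess reserves = Δreserves − Δrequired = −¥1007B − (−¥82.9B) = -¥924.1 billion.

-¥924.1 billion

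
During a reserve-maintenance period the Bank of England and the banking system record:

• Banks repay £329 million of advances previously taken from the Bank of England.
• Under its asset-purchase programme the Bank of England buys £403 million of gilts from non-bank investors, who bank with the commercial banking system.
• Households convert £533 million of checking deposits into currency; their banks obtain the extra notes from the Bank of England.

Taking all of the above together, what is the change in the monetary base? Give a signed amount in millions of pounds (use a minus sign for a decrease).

Discount-window repayment £329 million: Bank of England balance sheet contracts → −£329M.
Asset purchase (from non-banks) £403 million: Bank of England balance sheet expands → +£403M.
Currency withdrawal £533 million: just a shift between currency and reserves — both are base money → 0.
Net: −329 + 403 + 0 = +£74 million.

+£74 million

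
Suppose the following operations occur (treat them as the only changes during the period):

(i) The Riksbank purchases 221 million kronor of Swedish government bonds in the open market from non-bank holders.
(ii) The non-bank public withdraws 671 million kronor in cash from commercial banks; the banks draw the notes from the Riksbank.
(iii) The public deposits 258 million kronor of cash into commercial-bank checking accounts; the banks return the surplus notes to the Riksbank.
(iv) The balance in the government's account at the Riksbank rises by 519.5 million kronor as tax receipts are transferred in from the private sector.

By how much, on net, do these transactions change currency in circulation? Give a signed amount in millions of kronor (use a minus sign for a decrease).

+413 million

Asset purchase (from non-banks) 221 million kronor: no currency enters or leaves circulation → 0.
Currency withdrawal 671 million kronor: notes leave the central bank → +671M.
Currency deposit 258 million kronor: notes return to the central bank → −258M.
Government account inflow 519.5 million kronor: no currency enters or leaves circulation → 0.
Net: 0 + 671 − 258 + 0 = +413 million.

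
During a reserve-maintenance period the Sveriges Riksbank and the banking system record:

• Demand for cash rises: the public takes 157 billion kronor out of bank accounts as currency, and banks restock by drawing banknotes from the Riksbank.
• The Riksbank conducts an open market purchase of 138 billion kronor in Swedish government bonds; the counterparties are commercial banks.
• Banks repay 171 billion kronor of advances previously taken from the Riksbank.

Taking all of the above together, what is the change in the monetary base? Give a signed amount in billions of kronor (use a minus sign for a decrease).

Riksbank balance sheet:
  Assets:      Securities +138B, Loans to banks −171B
  Liabilities: Bank reserves −190B, Currency in circulation +157B
Commercial banking system:
  Assets:      Reserves at CB −190B, Securities −138B
  Liabilities: Checkable deposits −157B, Borrowings from CB −171B
Monetary base = currency + reserves: +157B + (−190B) = -33 billion.

-33 billion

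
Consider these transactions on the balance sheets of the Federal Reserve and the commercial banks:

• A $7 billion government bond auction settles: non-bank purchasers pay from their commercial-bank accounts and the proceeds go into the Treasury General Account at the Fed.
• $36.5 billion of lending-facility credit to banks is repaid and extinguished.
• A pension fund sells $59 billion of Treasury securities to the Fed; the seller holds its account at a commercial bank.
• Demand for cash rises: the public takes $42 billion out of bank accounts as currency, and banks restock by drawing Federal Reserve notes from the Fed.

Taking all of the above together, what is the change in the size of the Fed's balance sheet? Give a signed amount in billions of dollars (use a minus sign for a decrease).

Government account inflow $7 billion: only the composition of liabilities changes → 0.
Discount-window repayment $36.5 billion: a Fed asset is shed → −$36.5B.
Asset purchase (from non-banks) $59 billion: a Fed asset is acquired → +$59B.
Currency withdrawal $42 billion: only the composition of liabilities changes → 0.
Net: 0 − 36.5 + 59 + 0 = +$22.5 billion.

+$22.5 billion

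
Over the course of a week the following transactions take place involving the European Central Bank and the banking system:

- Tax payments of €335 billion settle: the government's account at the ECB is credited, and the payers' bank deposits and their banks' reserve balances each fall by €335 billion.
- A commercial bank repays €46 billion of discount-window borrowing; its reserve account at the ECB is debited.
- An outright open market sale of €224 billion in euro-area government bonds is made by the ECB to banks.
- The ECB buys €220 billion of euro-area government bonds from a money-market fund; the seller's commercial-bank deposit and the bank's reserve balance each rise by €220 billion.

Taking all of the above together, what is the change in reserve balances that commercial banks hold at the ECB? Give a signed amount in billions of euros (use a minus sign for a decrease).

-€385 billion

Government account inflow €335 billion: funds move from bank reserves into the government account → −€335B.
Discount-window repayment €46 billion: repayment is debited from reserves → −€46B.
OMO sale (to banks) €224 billion: the buying banks pay out of their reserve balances → −€224B.
Asset purchase (from non-banks) €220 billion: the ECB pays by crediting reserve accounts → +€220B.
Net: −335 − 46 − 224 + 220 = -€385 billion.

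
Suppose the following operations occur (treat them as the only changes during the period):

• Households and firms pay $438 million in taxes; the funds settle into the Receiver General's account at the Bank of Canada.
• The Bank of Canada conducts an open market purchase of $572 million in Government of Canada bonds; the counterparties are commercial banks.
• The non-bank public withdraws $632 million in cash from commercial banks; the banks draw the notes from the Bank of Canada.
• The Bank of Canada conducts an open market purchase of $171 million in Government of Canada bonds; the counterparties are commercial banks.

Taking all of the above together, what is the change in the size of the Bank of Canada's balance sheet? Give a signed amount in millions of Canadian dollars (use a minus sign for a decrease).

Bank of Canada balance sheet:
  Assets:      Securities +$743M
  Liabilities: Bank reserves −$327M, Currency in circulation +$632M, Government deposits +$438M
Commercial banking system:
  Assets:      Reserves at CB −$327M, Securities −$743M
  Liabilities: Checkable deposits −$1070M
Change in total Bank of Canada assets = +$743 million.

+$743 million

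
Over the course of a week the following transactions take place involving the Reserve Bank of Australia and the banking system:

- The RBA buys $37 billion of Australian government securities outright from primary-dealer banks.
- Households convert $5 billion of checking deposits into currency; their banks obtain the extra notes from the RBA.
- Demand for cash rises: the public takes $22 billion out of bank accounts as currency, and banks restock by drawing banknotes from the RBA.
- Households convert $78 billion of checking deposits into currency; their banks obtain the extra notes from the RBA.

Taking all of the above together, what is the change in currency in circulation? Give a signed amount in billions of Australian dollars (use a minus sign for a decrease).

RBA balance sheet:
  Assets:      Securities +$37B
  Liabilities: Bank reserves −$68B, Currency in circulation +$105B
Commercial banking system:
  Assets:      Reserves at CB −$68B, Securities −$37B
  Liabilities: Checkable deposits −$105B
So the change in currency in circulation is +$105 billion.

+$105 billion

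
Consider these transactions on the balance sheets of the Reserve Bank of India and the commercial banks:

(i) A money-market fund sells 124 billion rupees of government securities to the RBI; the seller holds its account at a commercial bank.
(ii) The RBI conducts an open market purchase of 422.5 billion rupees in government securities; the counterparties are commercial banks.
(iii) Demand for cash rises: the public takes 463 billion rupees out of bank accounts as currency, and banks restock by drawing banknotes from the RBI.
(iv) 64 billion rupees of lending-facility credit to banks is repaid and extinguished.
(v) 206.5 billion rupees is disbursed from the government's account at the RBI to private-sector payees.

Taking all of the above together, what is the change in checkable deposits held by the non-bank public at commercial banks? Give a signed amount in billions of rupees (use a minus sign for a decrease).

Asset purchase (from non-banks) 124 billion rupees: non-bank counterparties' bank balances rise → +124B.
OMO purchase (from banks) 422.5 billion rupees: the counterparty is a bank, so public deposits are unchanged → 0.
Currency withdrawal 463 billion rupees: non-bank counterparties' bank balances fall → −463B.
Discount-window repayment 64 billion rupees: the counterparty is a bank, so public deposits are unchanged → 0.
Government spending 206.5 billion rupees: non-bank counterparties' bank balances rise → +206.5B.
Net: 124 + 0 − 463 + 0 + 206.5 = -132.5 billion.

-132.5 billion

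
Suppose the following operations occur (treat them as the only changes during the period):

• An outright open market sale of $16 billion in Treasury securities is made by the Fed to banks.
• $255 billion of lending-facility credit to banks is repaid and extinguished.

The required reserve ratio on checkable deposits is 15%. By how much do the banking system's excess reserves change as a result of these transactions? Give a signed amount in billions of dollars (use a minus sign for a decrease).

-$271 billion

OMO sale (to banks) $16 billion: reserves −$16B, deposits 0.
Discount-window repayment $255 billion: reserves −$255B, deposits 0.
Totals: Δreserves = −$271B, Δdeposits = 0.
Δrequired reserves = 15% × 0 = 0.
Δexcess reserves = Δreserves − Δrequired = −$271B − (0) = -$271 billion.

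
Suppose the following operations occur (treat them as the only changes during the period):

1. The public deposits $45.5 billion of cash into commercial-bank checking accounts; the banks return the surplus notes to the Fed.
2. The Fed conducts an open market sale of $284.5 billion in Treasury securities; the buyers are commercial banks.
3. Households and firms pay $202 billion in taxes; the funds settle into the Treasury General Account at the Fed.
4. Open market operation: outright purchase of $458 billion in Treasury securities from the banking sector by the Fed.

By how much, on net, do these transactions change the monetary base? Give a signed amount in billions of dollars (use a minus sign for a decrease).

-$28.5 billion

Currency deposit $45.5 billion: just a shift between currency and reserves — both are base money → 0.
OMO sale (to banks) $284.5 billion: Fed balance sheet contracts → −$284.5B.
Government account inflow $202 billion: reserves shift to a non-base liability → −$202B.
OMO purchase (from banks) $458 billion: Fed balance sheet expands → +$458B.
Net: 0 − 284.5 − 202 + 458 = -$28.5 billion.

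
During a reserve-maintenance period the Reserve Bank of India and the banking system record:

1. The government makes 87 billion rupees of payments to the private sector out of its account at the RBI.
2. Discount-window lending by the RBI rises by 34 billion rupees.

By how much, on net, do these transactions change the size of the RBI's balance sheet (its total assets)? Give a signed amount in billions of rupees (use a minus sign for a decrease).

RBI balance sheet:
  Assets:      Loans to banks +34B
  Liabilities: Bank reserves +121B, Government deposits −87B
Commercial banking system:
  Assets:      Reserves at CB +121B
  Liabilities: Checkable deposits +87B, Borrowings from CB +34B
Change in total RBI assets = +34 billion.

+34 billion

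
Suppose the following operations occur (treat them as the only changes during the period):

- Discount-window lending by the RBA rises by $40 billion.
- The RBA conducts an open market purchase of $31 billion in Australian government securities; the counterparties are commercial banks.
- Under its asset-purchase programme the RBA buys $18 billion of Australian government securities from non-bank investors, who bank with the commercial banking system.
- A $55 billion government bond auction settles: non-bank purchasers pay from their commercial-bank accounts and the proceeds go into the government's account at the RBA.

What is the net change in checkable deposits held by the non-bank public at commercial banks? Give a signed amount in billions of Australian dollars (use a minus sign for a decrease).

RBA balance sheet:
  Assets:      Securities +$49B, Loans to banks +$40B
  Liabilities: Bank reserves +$34B, Government deposits +$55B
Commercial banking system:
  Assets:      Reserves at CB +$34B, Securities −$31B
  Liabilities: Checkable deposits −$37B, Borrowings from CB +$40B
So the change in checkable deposits held by the non-bank public at commercial banks is -$37 billion.

-$37 billion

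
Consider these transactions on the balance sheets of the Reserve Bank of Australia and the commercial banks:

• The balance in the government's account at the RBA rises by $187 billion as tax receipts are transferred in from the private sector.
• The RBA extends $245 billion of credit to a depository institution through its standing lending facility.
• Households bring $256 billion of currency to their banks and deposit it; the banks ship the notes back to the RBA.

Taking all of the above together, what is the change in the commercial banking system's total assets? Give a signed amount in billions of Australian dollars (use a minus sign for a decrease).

+$314 billion

RBA balance sheet:
  Assets:      Loans to banks +$245B
  Liabilities: Bank reserves +$314B, Currency in circulation −$256B, Government deposits +$187B
Commercial banking system:
  Assets:      Reserves at CB +$314B
  Liabilities: Checkable deposits +$69B, Borrowings from CB +$245B
Change in total bank assets = +$314 billion.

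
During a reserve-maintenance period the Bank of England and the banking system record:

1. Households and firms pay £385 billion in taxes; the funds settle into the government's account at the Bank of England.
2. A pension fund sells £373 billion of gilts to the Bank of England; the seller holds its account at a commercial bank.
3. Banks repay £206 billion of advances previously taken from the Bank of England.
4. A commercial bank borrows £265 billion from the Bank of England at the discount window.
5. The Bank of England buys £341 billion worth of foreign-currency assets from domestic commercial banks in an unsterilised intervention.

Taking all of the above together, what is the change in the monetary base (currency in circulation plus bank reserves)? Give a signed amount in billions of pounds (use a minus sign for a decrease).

+£388 billion

Government account inflow £385 billion: reserves shift to a non-base liability → −£385B.
Asset purchase (from non-banks) £373 billion: Bank of England balance sheet expands → +£373B.
Discount-window repayment £206 billion: Bank of England balance sheet contracts → −£206B.
Discount-window loan £265 billion: Bank of England balance sheet expands → +£265B.
FX purchase £341 billion: Bank of England balance sheet expands → +£341B.
Net: −385 + 373 − 206 + 265 + 341 = +£388 billion.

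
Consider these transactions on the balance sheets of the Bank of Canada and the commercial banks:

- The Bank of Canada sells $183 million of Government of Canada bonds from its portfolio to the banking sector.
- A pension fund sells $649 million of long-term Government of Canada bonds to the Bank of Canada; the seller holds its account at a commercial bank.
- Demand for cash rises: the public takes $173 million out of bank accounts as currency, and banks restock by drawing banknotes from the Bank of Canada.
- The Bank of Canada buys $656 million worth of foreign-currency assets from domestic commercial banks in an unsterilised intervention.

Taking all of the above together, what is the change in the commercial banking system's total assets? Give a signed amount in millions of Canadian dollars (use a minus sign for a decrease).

OMO sale (to banks) $183 million: just an asset swap on bank balance sheets → 0.
Asset purchase (from non-banks) $649 million: bank balance sheets expand → +$649M.
Currency withdrawal $173 million: bank balance sheets shrink → −$173M.
FX purchase $656 million: just an asset swap on bank balance sheets → 0.
Net: 0 + 649 − 173 + 0 = +$476 million.

+$476 million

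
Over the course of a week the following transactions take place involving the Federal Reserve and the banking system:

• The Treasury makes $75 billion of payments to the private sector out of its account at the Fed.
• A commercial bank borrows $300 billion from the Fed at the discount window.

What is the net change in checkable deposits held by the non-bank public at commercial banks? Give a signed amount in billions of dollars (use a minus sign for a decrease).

+$75 billion

Government spending $75 billion: non-bank counterparties' bank balances rise → +$75B.
Discount-window loan $300 billion: the counterparty is a bank, so public deposits are unchanged → 0.
Net: 75 + 0 = +$75 billion.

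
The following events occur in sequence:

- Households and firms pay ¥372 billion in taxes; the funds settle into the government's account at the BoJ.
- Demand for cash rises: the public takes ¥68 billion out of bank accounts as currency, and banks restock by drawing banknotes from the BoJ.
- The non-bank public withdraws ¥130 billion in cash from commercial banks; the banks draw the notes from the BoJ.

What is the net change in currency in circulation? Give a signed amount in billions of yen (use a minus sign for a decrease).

+¥198 billion

BoJ balance sheet:
  Assets:      no change
  Liabilities: Bank reserves −¥570B, Currency in circulation +¥198B, Government deposits +¥372B
Commercial banking system:
  Assets:      Reserves at CB −¥570B
  Liabilities: Checkable deposits −¥570B
So the change in currency in circulation is +¥198 billion.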